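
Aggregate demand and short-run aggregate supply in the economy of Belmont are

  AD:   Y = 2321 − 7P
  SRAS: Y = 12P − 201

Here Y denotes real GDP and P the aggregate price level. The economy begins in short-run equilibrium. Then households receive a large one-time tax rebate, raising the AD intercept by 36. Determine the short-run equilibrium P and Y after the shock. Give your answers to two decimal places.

This is a positive demand shock: AD shifts right.
New AD: Y = 2357 − 7P.
Set AD = SRAS: 2357 − 7P = 12P − 201, so 2558 = 19P and P = 134.63.
Substituting into AD, Y = 1414.58.

P = 134.63, Y = 1414.58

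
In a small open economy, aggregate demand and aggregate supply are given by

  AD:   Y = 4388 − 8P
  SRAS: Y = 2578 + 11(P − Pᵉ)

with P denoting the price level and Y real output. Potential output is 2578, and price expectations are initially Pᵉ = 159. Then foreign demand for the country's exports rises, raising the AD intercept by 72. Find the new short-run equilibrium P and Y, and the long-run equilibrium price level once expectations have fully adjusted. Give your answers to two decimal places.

Short run: P = 191.11, Y = 2931.16. Long run: P = 235.25.

AD shifts right: new AD is Y = 4460 − 8P. With Pᵉ = 159, SRAS is Y = 829 + 11P.
Short run: 4460 − 8P = 829 + 11P gives 3631 = 19P, so P = 191.11 and Y = 4460 − 8P = 2931.16.
Y = 2931.16 is above potential 2578; expectations adjust and SRAS shifts left until Y = 2578.
Long run: on the new AD curve, 2578 = 4460 − 8P gives P = 235.25.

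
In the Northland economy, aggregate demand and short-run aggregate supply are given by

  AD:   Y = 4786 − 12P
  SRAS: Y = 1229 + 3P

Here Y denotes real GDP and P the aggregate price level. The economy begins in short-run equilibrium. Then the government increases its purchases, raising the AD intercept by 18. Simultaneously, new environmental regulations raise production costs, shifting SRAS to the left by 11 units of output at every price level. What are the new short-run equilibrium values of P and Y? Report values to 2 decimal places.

After both shocks: AD is Y = 4804 − 12P and SRAS is Y = 1218 + 3P.
Setting them equal: 3586 = 15P, so P = 239.07.
Substituting into AD, Y = 1935.20.

P = 239.07, Y = 1935.20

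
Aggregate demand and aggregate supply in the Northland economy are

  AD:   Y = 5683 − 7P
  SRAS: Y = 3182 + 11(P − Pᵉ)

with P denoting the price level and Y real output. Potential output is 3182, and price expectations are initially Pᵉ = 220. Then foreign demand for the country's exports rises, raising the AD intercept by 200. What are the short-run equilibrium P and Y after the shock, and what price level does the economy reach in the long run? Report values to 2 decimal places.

Short run: P = 284.50, Y = 3891.50. Long run: P = 385.86.

AD shifts right: new AD is Y = 5883 − 7P. With Pᵉ = 220, SRAS is Y = 762 + 11P.
Short run: 5883 − 7P = 762 + 11P gives 5121 = 18P, so P = 284.50 and Y = 5883 − 7P = 3891.50.
Y = 3891.50 is above potential 3182; expectations adjust and SRAS shifts left until Y = 3182.
Long run: on the new AD curve, 3182 = 5883 − 7P gives P = 385.86.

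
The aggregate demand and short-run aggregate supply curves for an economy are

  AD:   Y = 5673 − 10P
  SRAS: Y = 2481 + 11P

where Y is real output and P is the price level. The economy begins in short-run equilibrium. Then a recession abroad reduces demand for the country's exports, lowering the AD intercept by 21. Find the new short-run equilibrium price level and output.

This is a negative demand shock: AD shifts left.
New AD: Y = 5652 − 10P.
Set AD = SRAS: 5652 − 10P = 2481 + 11P, so 3171 = 21P and P = 151.
Y = 5652 − 10·151 = 4142.

P = 151, Y = 4142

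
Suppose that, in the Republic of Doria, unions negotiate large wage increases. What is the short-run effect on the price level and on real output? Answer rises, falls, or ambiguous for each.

This is an adverse supply shock: SRAS shifts left.
Moving along the downward-sloping AD curve, P rises and Y falls.

Price level: rises; output: falls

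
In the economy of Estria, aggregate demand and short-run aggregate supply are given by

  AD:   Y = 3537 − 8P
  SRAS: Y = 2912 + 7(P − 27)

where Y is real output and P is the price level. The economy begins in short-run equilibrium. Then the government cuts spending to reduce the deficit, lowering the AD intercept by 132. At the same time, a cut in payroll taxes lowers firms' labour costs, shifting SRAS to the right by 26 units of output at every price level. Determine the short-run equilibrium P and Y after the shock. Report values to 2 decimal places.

After both shocks: AD is Y = 3405 − 8P and SRAS is Y = 2749 + 7P.
Setting them equal: 656 = 15P, so P = 43.73.
Substituting into AD, Y = 3055.13.

P = 43.73, Y = 3055.13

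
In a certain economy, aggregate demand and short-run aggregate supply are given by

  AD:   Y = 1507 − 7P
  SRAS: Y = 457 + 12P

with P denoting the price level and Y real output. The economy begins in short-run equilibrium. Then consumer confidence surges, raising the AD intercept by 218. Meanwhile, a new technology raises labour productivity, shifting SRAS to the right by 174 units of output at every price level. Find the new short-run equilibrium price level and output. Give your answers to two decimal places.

P = 57.58, Y = 1321.95

After both shocks: AD is Y = 1725 − 7P and SRAS is Y = 631 + 12P.
Setting them equal: 1094 = 19P, so P = 57.58.
Substituting into AD, Y = 1321.95.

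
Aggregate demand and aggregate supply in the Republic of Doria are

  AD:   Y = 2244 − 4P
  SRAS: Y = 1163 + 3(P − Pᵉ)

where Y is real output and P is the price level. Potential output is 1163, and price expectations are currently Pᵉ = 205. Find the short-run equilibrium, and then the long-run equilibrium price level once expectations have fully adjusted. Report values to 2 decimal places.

Short run: P = 242.29, Y = 1274.86. Long run: P = 270.25.

Short run: with Pᵉ = 205, SRAS is Y = 548 + 3P. Setting AD = SRAS gives 1696 = 7P, so P = 242.29 and Y = 2244 − 4P = 1274.86.
Output 1274.86 is above potential 1163, so over time expected prices rise and SRAS shifts left until Y returns to 1163.
Long run: Y = 1163 on the AD curve gives 1163 = 2244 − 4P, so P = 270.25.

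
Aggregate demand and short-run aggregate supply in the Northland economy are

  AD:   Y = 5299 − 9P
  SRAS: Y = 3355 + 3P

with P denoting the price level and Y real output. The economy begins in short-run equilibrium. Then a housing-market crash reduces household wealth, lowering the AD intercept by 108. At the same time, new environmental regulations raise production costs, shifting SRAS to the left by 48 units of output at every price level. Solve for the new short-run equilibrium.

After both shocks: AD is Y = 5191 − 9P and SRAS is Y = 3307 + 3P.
Setting them equal: 1884 = 12P, so P = 157.
Y = 5191 − 9·157 = 3778.

P = 157, Y = 3778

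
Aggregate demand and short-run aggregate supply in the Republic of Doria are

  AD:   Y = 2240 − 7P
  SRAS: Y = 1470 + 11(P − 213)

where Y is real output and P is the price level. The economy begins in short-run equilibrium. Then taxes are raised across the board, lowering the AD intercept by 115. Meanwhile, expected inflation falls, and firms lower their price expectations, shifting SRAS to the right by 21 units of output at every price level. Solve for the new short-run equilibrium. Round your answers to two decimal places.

P = 165.39, Y = 967.28

After both shocks: AD is Y = 2125 − 7P and SRAS is Y = 11P − 852.
Setting them equal: 2977 = 18P, so P = 165.39.
Substituting into AD, Y = 967.28.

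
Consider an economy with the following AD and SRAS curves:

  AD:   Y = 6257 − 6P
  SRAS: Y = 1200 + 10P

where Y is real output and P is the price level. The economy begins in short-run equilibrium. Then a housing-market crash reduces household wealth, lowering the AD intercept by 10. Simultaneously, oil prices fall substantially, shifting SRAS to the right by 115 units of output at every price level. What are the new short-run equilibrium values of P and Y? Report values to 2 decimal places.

After both shocks: AD is Y = 6247 − 6P and SRAS is Y = 1315 + 10P.
Setting them equal: 4932 = 16P, so P = 308.25.
Substituting into AD, Y = 4397.50.

P = 308.25, Y = 4397.50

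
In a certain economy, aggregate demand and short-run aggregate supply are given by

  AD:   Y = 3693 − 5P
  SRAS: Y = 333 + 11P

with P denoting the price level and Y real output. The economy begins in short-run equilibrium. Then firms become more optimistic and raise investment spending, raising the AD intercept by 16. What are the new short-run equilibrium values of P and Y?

This is a positive demand shock: AD shifts right.
New AD: Y = 3709 − 5P.
Set AD = SRAS: 3709 − 5P = 333 + 11P, so 3376 = 16P and P = 211.
Y = 3709 − 5·211 = 2654.

P = 211, Y = 2654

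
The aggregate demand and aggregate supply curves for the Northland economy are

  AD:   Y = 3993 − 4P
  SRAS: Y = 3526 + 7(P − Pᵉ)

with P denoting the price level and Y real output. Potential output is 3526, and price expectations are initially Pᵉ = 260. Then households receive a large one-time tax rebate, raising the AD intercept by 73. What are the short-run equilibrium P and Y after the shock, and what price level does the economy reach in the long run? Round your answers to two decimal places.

AD shifts right: new AD is Y = 4066 − 4P. With Pᵉ = 260, SRAS is Y = 1706 + 7P.
Short run: 4066 − 4P = 1706 + 7P gives 2360 = 11P, so P = 214.55 and Y = 4066 − 4P = 3207.82.
Y = 3207.82 is below potential 3526; expectations adjust and SRAS shifts right until Y = 3526.
Long run: on the new AD curve, 3526 = 4066 − 4P gives P = 135.00.

Short run: P = 214.55, Y = 3207.82. Long run: P = 135.00.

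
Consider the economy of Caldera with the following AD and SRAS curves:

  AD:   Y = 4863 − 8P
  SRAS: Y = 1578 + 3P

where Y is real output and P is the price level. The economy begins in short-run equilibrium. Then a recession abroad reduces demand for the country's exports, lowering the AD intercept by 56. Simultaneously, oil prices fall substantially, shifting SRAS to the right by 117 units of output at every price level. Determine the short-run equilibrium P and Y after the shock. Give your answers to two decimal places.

P = 282.91, Y = 2543.73

After both shocks: AD is Y = 4807 − 8P and SRAS is Y = 1695 + 3P.
Setting them equal: 3112 = 11P, so P = 282.91.
Substituting into AD, Y = 2543.73.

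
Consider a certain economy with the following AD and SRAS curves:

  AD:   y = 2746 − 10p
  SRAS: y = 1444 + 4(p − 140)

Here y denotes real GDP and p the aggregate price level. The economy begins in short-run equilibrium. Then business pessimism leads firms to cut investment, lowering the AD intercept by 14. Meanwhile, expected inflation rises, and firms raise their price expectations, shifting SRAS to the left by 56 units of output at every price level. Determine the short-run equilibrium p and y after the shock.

After both shocks: AD is y = 2732 − 10p and SRAS is y = 828 + 4p.
Setting them equal: 1904 = 14p, so p = 136.
y = 2732 − 10·136 = 1372.

p = 136, y = 1372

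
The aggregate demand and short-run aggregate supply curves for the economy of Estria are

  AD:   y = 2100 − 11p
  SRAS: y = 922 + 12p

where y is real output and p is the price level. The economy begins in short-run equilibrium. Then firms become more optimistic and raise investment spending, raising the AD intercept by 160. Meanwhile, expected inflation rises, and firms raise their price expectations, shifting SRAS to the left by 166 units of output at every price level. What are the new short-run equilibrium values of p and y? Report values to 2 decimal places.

After both shocks: AD is y = 2260 − 11p and SRAS is y = 756 + 12p.
Setting them equal: 1504 = 23p, so p = 65.39.
Substituting into AD, y = 1540.70.

p = 65.39, y = 1540.70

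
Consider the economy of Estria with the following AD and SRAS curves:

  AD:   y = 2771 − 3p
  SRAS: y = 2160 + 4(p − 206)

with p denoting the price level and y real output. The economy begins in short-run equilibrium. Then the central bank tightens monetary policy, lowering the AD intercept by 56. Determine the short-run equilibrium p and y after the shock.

p = 197, y = 2124

This is a negative demand shock: AD shifts left.
New AD: y = 2715 − 3p.
SRAS can be written y = 1336 + 4p.
Set AD = SRAS: 2715 − 3p = 1336 + 4p, so 1379 = 7p and p = 197.
y = 2715 − 3·197 = 2124.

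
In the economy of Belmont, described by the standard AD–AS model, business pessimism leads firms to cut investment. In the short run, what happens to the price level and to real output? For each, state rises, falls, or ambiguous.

This is a negative demand shock: AD shifts left.
Moving along the upward-sloping SRAS curve, P falls and Y falls.

Price level: falls; output: falls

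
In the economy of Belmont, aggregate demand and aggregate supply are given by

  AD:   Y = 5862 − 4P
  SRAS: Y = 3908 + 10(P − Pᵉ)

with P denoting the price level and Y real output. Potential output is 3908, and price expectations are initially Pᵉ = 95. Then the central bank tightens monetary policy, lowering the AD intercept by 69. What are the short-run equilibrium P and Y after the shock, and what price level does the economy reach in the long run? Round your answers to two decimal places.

AD shifts left: new AD is Y = 5793 − 4P. With Pᵉ = 95, SRAS is Y = 2958 + 10P.
Short run: 5793 − 4P = 2958 + 10P gives 2835 = 14P, so P = 202.50 and Y = 5793 − 4P = 4983.00.
Y = 4983.00 is above potential 3908; expectations adjust and SRAS shifts left until Y = 3908.
Long run: on the new AD curve, 3908 = 5793 − 4P gives P = 471.25.

Short run: P = 202.50, Y = 4983.00. Long run: P = 471.25.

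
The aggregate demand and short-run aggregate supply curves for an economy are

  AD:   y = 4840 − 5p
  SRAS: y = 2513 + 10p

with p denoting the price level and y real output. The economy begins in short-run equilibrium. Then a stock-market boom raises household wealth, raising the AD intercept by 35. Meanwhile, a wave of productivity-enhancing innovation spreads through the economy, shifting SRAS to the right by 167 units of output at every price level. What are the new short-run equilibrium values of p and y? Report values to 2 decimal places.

p = 146.33, y = 4143.33

After both shocks: AD is y = 4875 − 5p and SRAS is y = 2680 + 10p.
Setting them equal: 2195 = 15p, so p = 146.33.
Substituting into AD, y = 4143.33.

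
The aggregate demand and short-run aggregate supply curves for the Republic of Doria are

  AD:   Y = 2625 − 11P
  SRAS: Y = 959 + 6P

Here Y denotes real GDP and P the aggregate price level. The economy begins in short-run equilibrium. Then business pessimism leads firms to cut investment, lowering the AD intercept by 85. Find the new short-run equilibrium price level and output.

This is a negative demand shock: AD shifts left.
New AD: Y = 2540 − 11P.
Set AD = SRAS: 2540 − 11P = 959 + 6P, so 1581 = 17P and P = 93.
Y = 2540 − 11·93 = 1517.

P = 93, Y = 1517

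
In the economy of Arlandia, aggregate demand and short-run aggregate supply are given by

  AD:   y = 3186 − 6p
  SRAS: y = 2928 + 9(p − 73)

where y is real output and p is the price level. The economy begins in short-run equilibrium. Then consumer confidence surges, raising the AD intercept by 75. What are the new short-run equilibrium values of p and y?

This is a positive demand shock: AD shifts right.
New AD: y = 3261 − 6p.
SRAS can be written y = 2271 + 9p.
Set AD = SRAS: 3261 − 6p = 2271 + 9p, so 990 = 15p and p = 66.
y = 3261 − 6·66 = 2865.

p = 66, y = 2865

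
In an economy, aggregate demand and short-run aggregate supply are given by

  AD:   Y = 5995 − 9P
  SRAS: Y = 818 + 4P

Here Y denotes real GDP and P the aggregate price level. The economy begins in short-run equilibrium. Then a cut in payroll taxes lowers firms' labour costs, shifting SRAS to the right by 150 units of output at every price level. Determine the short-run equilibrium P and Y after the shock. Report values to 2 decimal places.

P = 386.69, Y = 2514.77

This is a positive supply shock: SRAS shifts right.
New SRAS: Y = 968 + 4P.
Set AD = SRAS: 5995 − 9P = 968 + 4P, so 5027 = 13P and P = 386.69.
Substituting into AD, Y = 2514.77.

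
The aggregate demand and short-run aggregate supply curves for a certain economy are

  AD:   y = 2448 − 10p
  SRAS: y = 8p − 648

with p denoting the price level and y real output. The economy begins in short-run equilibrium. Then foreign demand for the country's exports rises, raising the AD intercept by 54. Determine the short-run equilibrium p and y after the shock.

This is a positive demand shock: AD shifts right.
New AD: y = 2502 − 10p.
Set AD = SRAS: 2502 − 10p = 8p − 648, so 3150 = 18p and p = 175.
y = 2502 − 10·175 = 752.

p = 175, y = 752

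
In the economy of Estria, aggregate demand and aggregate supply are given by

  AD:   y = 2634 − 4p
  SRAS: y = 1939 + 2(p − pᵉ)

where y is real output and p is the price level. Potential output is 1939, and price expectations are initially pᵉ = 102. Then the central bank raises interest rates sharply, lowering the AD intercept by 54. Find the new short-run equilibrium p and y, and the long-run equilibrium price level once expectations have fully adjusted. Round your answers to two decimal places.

AD shifts left: new AD is y = 2580 − 4p. With pᵉ = 102, SRAS is y = 1735 + 2p.
Short run: 2580 − 4p = 1735 + 2p gives 845 = 6p, so p = 140.83 and y = 2580 − 4p = 2016.67.
y = 2016.67 is above potential 1939; expectations adjust and SRAS shifts left until y = 1939.
Long run: on the new AD curve, 1939 = 2580 − 4p gives p = 160.25.

Short run: p = 140.83, y = 2016.67. Long run: p = 160.25.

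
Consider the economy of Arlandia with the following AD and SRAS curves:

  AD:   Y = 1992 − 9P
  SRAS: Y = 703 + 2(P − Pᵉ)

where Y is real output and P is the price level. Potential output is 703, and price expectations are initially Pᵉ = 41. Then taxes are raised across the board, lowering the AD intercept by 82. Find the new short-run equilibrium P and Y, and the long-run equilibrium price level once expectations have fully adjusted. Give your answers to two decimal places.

Short run: P = 117.18, Y = 855.36. Long run: P = 134.11.

AD shifts left: new AD is Y = 1910 − 9P. With Pᵉ = 41, SRAS is Y = 621 + 2P.
Short run: 1910 − 9P = 621 + 2P gives 1289 = 11P, so P = 117.18 and Y = 1910 − 9P = 855.36.
Y = 855.36 is above potential 703; expectations adjust and SRAS shifts left until Y = 703.
Long run: on the new AD curve, 703 = 1910 − 9P gives P = 134.11.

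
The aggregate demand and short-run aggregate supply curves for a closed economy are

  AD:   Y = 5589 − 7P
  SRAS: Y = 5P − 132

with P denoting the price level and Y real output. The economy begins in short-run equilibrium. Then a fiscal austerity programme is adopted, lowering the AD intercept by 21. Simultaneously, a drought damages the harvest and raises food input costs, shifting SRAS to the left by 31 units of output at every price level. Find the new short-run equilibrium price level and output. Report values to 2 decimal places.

After both shocks: AD is Y = 5568 − 7P and SRAS is Y = 5P − 163.
Setting them equal: 5731 = 12P, so P = 477.58.
Substituting into AD, Y = 2224.92.

P = 477.58, Y = 2224.92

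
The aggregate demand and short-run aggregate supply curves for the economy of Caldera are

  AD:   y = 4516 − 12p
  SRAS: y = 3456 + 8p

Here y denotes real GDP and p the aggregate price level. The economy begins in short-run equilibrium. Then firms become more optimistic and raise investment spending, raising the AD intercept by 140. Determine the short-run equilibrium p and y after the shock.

p = 60, y = 3936

This is a positive demand shock: AD shifts right.
New AD: y = 4656 − 12p.
Set AD = SRAS: 4656 − 12p = 3456 + 8p, so 1200 = 20p and p = 60.
y = 4656 − 12·60 = 3936.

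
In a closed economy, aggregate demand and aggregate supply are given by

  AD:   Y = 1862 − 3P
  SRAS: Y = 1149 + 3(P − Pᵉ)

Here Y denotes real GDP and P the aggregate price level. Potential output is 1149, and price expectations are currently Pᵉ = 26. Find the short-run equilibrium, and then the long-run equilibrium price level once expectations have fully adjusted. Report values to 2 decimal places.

Short run: with Pᵉ = 26, SRAS is Y = 1071 + 3P. Setting AD = SRAS gives 791 = 6P, so P = 131.83 and Y = 1862 − 3P = 1466.50.
Output 1466.50 is above potential 1149, so over time expected prices rise and SRAS shifts left until Y returns to 1149.
Long run: Y = 1149 on the AD curve gives 1149 = 1862 − 3P, so P = 237.67.

Short run: P = 131.83, Y = 1466.50. Long run: P = 237.67.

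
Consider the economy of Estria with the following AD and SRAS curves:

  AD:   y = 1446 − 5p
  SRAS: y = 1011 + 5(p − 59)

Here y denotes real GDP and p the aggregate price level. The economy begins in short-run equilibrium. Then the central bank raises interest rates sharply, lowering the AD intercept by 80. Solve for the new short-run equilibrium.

This is a negative demand shock: AD shifts left.
New AD: y = 1366 − 5p.
SRAS can be written y = 716 + 5p.
Set AD = SRAS: 1366 − 5p = 716 + 5p, so 650 = 10p and p = 65.
y = 1366 − 5·65 = 1041.

p = 65, y = 1041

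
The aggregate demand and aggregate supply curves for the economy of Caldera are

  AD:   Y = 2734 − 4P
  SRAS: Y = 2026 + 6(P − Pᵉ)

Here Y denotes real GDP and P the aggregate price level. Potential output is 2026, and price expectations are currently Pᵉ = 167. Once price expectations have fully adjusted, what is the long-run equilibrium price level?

Short run: with Pᵉ = 167, SRAS is Y = 1024 + 6P. Setting AD = SRAS gives 1710 = 10P, so P = 171 and Y = 2734 − 4·171 = 2050.
Output 2050 is above potential 2026, so over time expected prices rise and SRAS shifts left until Y returns to 2026.
Long run: Y = 2026 on the AD curve gives 2026 = 2734 − 4P, so P = 177.

Long-run P = 177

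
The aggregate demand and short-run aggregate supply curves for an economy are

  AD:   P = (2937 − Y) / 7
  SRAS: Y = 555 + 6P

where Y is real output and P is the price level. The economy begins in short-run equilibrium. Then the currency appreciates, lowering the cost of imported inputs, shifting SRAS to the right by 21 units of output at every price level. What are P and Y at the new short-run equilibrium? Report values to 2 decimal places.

P = 181.62, Y = 1665.69

This is a positive supply shock: SRAS shifts right.
New SRAS: Y = 576 + 6P.
Set AD = SRAS: 2937 − 7P = 576 + 6P, so 2361 = 13P and P = 181.62.
Substituting into AD, Y = 1665.69.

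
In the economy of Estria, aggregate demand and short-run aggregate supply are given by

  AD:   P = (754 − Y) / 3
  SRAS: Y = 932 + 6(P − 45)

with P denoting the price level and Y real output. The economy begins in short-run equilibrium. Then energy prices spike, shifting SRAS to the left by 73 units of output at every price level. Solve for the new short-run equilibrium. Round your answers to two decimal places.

P = 18.33, Y = 699.00

This is a negative supply shock: SRAS shifts left.
New SRAS: Y = 589 + 6P.
Set AD = SRAS: 754 − 3P = 589 + 6P, so 165 = 9P and P = 18.33.
Substituting into AD, Y = 699.00.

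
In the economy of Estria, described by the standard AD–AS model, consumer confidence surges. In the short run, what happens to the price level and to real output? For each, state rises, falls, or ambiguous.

This is a positive demand shock: AD shifts right.
Moving along the upward-sloping SRAS curve, P rises and Y rises.

Price level: rises; output: rises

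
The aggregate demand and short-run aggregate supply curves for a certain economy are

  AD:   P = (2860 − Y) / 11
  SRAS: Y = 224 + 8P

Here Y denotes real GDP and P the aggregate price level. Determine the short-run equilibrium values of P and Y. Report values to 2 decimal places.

Rearrange AD to Y = 2860 − 11P.
Set AD = SRAS: 2860 − 11P = 224 + 8P, so 2636 = 19P and P = 138.74.
Substituting into AD, Y = 2860 − 11P = 1333.89.

P = 138.74, Y = 1333.89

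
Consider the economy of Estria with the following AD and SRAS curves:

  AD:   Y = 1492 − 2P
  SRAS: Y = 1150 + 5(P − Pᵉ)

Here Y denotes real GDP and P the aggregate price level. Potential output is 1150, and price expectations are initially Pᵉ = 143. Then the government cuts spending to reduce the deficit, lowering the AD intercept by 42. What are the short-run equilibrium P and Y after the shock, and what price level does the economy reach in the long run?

Short run: P = 145, Y = 1160. Long run: P = 150.

AD shifts left: new AD is Y = 1450 − 2P. With Pᵉ = 143, SRAS is Y = 435 + 5P.
Short run: 1450 − 2P = 435 + 5P gives 1015 = 7P, so P = 145 and Y = 1450 − 2·145 = 1160.
Y = 1160 is above potential 1150; expectations adjust and SRAS shifts left until Y = 1150.
Long run: on the new AD curve, 1150 = 1450 − 2P gives P = 150.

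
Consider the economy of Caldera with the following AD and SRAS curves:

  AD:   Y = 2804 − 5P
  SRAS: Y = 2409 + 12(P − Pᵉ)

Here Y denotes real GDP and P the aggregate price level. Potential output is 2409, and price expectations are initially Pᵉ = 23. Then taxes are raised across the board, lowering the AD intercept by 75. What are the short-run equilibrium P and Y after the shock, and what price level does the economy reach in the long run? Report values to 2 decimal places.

Short run: P = 35.06, Y = 2553.71. Long run: P = 64.00.

AD shifts left: new AD is Y = 2729 − 5P. With Pᵉ = 23, SRAS is Y = 2133 + 12P.
Short run: 2729 − 5P = 2133 + 12P gives 596 = 17P, so P = 35.06 and Y = 2729 − 5P = 2553.71.
Y = 2553.71 is above potential 2409; expectations adjust and SRAS shifts left until Y = 2409.
Long run: on the new AD curve, 2409 = 2729 − 5P gives P = 64.00.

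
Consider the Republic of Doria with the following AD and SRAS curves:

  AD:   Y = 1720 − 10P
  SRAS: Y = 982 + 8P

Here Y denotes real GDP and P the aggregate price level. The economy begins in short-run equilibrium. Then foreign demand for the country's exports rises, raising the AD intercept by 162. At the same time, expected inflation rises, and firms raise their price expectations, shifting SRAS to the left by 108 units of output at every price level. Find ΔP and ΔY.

ΔP = +15, ΔY = +12

After both shocks: AD is Y = 1882 − 10P and SRAS is Y = 874 + 8P.
Setting them equal: 1008 = 18P, so P = 56.
Y = 1882 − 10·56 = 1322.
Initially P = 41, Y = 1310, so ΔP = +15 and ΔY = +12.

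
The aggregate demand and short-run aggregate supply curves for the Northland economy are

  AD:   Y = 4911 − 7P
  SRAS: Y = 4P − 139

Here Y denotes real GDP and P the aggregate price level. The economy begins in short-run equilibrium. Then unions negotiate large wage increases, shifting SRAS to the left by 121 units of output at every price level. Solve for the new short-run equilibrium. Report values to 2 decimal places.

P = 470.09, Y = 1620.36

This is a negative supply shock: SRAS shifts left.
New SRAS: Y = 4P − 260.
Set AD = SRAS: 4911 − 7P = 4P − 260, so 5171 = 11P and P = 470.09.
Substituting into AD, Y = 1620.36.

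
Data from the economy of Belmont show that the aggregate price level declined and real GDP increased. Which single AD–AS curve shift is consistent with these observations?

P fell and Y rose. An AD shift moves P and Y in the same direction; an SRAS shift moves them in opposite directions.
Here P and Y moved in opposite directions, so the SRAS curve shifted.
Since Y rose, SRAS shifted right.

SRAS shifted right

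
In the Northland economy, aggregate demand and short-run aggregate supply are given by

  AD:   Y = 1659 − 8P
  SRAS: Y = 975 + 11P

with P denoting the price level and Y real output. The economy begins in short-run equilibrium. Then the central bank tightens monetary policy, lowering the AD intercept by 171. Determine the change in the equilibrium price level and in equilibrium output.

This is a negative demand shock: AD shifts left.
New AD: Y = 1488 − 8P.
Set AD = SRAS: 1488 − 8P = 975 + 11P, so 513 = 19P and P = 27.
Y = 1488 − 8·27 = 1272.
Initially P = 36, Y = 1371, so ΔP = -9 and ΔY = -99.

ΔP = -9, ΔY = -99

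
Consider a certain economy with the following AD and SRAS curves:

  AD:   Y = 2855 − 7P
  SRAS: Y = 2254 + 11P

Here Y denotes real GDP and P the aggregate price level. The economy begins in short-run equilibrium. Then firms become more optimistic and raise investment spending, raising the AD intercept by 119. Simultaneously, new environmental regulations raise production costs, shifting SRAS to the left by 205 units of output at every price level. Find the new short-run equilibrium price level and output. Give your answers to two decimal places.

After both shocks: AD is Y = 2974 − 7P and SRAS is Y = 2049 + 11P.
Setting them equal: 925 = 18P, so P = 51.39.
Substituting into AD, Y = 2614.28.

P = 51.39, Y = 2614.28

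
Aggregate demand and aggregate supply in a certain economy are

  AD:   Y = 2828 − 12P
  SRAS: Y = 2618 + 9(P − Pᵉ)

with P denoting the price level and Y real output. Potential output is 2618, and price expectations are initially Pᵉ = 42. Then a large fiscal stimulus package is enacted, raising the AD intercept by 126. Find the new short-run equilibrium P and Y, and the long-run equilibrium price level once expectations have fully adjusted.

Short run: P = 34, Y = 2546. Long run: P = 28.

AD shifts right: new AD is Y = 2954 − 12P. With Pᵉ = 42, SRAS is Y = 2240 + 9P.
Short run: 2954 − 12P = 2240 + 9P gives 714 = 21P, so P = 34 and Y = 2954 − 12·34 = 2546.
Y = 2546 is below potential 2618; expectations adjust and SRAS shifts right until Y = 2618.
Long run: on the new AD curve, 2618 = 2954 − 12P gives P = 28.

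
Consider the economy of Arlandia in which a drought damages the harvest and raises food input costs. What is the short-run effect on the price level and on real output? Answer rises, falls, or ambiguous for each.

This is an adverse supply shock: SRAS shifts left.
Moving along the downward-sloping AD curve, P rises and Y falls.

Price level: rises; output: falls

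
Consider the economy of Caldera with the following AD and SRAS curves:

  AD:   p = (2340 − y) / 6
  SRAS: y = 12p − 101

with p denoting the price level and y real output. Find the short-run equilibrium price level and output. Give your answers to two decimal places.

p = 135.61, y = 1526.33

Rearrange AD to y = 2340 − 6p.
Set AD = SRAS: 2340 − 6p = 12p − 101, so 2441 = 18p and p = 135.61.
Substituting into AD, y = 2340 − 6p = 1526.33.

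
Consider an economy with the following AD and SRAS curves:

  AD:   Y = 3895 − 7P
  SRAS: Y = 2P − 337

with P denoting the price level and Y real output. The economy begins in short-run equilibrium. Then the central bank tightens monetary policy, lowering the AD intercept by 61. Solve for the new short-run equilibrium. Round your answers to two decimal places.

P = 463.44, Y = 589.89

This is a negative demand shock: AD shifts left.
New AD: Y = 3834 − 7P.
Set AD = SRAS: 3834 − 7P = 2P − 337, so 4171 = 9P and P = 463.44.
Substituting into AD, Y = 589.89.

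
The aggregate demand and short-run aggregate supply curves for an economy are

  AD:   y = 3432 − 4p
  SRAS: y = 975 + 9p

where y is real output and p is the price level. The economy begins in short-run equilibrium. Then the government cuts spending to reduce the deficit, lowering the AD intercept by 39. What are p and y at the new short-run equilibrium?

p = 186, y = 2649

This is a negative demand shock: AD shifts left.
New AD: y = 3393 − 4p.
Set AD = SRAS: 3393 − 4p = 975 + 9p, so 2418 = 13p and p = 186.
y = 3393 − 4·186 = 2649.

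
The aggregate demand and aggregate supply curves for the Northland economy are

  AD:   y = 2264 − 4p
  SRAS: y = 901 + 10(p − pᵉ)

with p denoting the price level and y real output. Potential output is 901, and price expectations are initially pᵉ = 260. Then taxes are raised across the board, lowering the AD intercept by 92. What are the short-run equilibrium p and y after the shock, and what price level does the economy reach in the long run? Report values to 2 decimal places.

Short run: p = 276.50, y = 1066.00. Long run: p = 317.75.

AD shifts left: new AD is y = 2172 − 4p. With pᵉ = 260, SRAS is y = 10p − 1699.
Short run: 2172 − 4p = 10p − 1699 gives 3871 = 14p, so p = 276.50 and y = 2172 − 4p = 1066.00.
y = 1066.00 is above potential 901; expectations adjust and SRAS shifts left until y = 901.
Long run: on the new AD curve, 901 = 2172 − 4p gives p = 317.75.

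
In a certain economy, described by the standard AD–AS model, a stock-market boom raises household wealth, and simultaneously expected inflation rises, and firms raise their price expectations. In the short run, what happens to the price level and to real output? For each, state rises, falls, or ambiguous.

The first event is a positive demand shock: AD shifts right, which by itself pushes P up and Y up.
The second is an adverse supply shock: SRAS shifts left, which by itself pushes P up and Y down.
Both shocks push P up, so P rises. The two shocks push Y in opposite directions, so the effect on Y is ambiguous.

Price level: rises; output: ambiguous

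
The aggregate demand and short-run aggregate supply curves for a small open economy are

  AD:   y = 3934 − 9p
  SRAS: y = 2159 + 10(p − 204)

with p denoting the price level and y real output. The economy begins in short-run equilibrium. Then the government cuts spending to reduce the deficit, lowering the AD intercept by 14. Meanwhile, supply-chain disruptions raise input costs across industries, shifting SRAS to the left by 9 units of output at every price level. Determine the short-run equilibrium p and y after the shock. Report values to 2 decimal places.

p = 200.53, y = 2115.26

After both shocks: AD is y = 3920 − 9p and SRAS is y = 110 + 10p.
Setting them equal: 3810 = 19p, so p = 200.53.
Substituting into AD, y = 2115.26.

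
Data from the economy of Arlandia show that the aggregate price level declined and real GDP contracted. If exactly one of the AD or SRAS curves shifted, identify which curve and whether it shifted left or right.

P fell and Y fell. An AD shift moves P and Y in the same direction; an SRAS shift moves them in opposite directions.
Here P and Y moved in the same direction, so the AD curve shifted.
Since Y fell, AD shifted left.

AD shifted left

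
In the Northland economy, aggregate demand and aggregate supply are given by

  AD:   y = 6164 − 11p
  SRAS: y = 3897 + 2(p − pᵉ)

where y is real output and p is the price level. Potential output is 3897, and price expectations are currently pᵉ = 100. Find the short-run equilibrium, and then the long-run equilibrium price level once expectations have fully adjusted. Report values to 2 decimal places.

Short run: with pᵉ = 100, SRAS is y = 3697 + 2p. Setting AD = SRAS gives 2467 = 13p, so p = 189.77 and y = 6164 − 11p = 4076.54.
Output 4076.54 is above potential 3897, so over time expected prices rise and SRAS shifts left until y returns to 3897.
Long run: y = 3897 on the AD curve gives 3897 = 6164 − 11p, so p = 206.09.

Short run: p = 189.77, y = 4076.54. Long run: p = 206.09.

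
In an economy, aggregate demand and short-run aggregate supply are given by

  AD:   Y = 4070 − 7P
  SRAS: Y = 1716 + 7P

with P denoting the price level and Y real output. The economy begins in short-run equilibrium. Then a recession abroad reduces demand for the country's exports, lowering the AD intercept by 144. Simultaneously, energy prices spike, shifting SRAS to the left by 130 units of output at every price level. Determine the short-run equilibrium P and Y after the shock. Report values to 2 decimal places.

After both shocks: AD is Y = 3926 − 7P and SRAS is Y = 1586 + 7P.
Setting them equal: 2340 = 14P, so P = 167.14.
Substituting into AD, Y = 2756.00.

P = 167.14, Y = 2756.00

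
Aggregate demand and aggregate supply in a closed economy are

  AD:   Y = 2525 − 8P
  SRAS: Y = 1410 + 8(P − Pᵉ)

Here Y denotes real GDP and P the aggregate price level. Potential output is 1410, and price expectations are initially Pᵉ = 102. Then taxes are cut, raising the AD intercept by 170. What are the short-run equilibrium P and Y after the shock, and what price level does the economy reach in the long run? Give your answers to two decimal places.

AD shifts right: new AD is Y = 2695 − 8P. With Pᵉ = 102, SRAS is Y = 594 + 8P.
Short run: 2695 − 8P = 594 + 8P gives 2101 = 16P, so P = 131.31 and Y = 2695 − 8P = 1644.50.
Y = 1644.50 is above potential 1410; expectations adjust and SRAS shifts left until Y = 1410.
Long run: on the new AD curve, 1410 = 2695 − 8P gives P = 160.63.

Short run: P = 131.31, Y = 1644.50. Long run: P = 160.63.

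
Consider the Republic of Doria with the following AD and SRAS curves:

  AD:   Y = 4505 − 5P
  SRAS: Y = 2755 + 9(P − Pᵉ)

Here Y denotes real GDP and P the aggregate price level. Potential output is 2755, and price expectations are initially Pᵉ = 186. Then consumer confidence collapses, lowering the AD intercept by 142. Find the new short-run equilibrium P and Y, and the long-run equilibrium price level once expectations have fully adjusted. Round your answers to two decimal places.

AD shifts left: new AD is Y = 4363 − 5P. With Pᵉ = 186, SRAS is Y = 1081 + 9P.
Short run: 4363 − 5P = 1081 + 9P gives 3282 = 14P, so P = 234.43 and Y = 4363 − 5P = 3190.86.
Y = 3190.86 is above potential 2755; expectations adjust and SRAS shifts left until Y = 2755.
Long run: on the new AD curve, 2755 = 4363 − 5P gives P = 321.60.

Short run: P = 234.43, Y = 3190.86. Long run: P = 321.60.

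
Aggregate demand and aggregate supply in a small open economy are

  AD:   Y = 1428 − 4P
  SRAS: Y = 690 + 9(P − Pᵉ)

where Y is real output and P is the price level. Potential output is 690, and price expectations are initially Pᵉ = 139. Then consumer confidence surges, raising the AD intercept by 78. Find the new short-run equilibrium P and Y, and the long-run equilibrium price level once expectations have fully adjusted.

Short run: P = 159, Y = 870. Long run: P = 204.

AD shifts right: new AD is Y = 1506 − 4P. With Pᵉ = 139, SRAS is Y = 9P − 561.
Short run: 1506 − 4P = 9P − 561 gives 2067 = 13P, so P = 159 and Y = 1506 − 4·159 = 870.
Y = 870 is above potential 690; expectations adjust and SRAS shifts left until Y = 690.
Long run: on the new AD curve, 690 = 1506 − 4P gives P = 204.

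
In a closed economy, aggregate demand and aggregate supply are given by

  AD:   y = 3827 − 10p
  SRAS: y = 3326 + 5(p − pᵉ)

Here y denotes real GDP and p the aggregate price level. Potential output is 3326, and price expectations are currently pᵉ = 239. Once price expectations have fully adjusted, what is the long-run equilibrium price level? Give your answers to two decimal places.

Long-run p = 50.10

Short run: with pᵉ = 239, SRAS is y = 2131 + 5p. Setting AD = SRAS gives 1696 = 15p, so p = 113.07 and y = 3827 − 10p = 2696.33.
Output 2696.33 is below potential 3326, so over time expected prices fall and SRAS shifts right until y returns to 3326.
Long run: y = 3326 on the AD curve gives 3326 = 3827 − 10p, so p = 50.10.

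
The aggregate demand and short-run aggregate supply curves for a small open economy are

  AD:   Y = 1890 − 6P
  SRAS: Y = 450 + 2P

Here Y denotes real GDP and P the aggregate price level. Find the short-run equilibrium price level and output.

P = 180, Y = 810

Set AD = SRAS: 1890 − 6P = 450 + 2P, so 1440 = 8P and P = 180.
Then Y = 1890 − 6·180 = 810.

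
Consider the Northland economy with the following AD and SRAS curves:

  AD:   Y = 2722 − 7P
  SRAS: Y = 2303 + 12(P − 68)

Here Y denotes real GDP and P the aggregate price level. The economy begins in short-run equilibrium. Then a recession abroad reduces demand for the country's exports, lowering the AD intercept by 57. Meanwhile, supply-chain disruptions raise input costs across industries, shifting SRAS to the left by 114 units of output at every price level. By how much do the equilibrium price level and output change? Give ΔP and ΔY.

After both shocks: AD is Y = 2665 − 7P and SRAS is Y = 1373 + 12P.
Setting them equal: 1292 = 19P, so P = 68.
Y = 2665 − 7·68 = 2189.
Initially P = 65, Y = 2267, so ΔP = +3 and ΔY = -78.

ΔP = +3, ΔY = -78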